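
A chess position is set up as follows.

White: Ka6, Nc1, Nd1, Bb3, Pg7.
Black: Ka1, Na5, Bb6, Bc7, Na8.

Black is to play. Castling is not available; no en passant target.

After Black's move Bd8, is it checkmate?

After Bd8: white king on a6; in check: no.
White is not in check, so this cannot be checkmate.

no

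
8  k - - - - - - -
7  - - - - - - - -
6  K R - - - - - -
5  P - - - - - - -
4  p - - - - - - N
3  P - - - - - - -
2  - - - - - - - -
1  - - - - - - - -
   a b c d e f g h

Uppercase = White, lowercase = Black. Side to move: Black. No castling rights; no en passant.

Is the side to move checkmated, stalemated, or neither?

Black to move; black king on a8.
In check: no.
King squares — a7: attacked by Ka6; b7: attacked by Ka6; b8: attacked by Rb6.
Legal moves for Black: none.
Not in check and no legal moves → stalemate.

stalemate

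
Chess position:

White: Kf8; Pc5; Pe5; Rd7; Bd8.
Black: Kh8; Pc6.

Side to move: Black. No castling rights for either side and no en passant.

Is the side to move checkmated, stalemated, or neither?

Black to move; black king on h8.
In check: no.
King squares — g7: attacked by Rd7; h7: attacked by Rd7; g8: attacked by Kf8.
Legal moves for Black: none.
Not in check and no legal moves → stalemate.

stalemate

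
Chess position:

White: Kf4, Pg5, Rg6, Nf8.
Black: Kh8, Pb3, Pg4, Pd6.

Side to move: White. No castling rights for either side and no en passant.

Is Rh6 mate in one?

After Rh6: black king on h8; in check: yes, from the white rook on h6.
Black has 2 legal replies: Kg8, Kg7.
In check but a legal move exists → not checkmate.

no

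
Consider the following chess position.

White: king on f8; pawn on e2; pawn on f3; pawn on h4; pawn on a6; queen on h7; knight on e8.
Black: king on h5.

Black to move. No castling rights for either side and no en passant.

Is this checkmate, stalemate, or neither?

Black to move; black king on h5.
In check: yes, from the white queen on h7.
King squares — g4: attacked by Pf3; h4: attacked by Qh7; g5: attacked by Ph4; g6: attacked by Qh7; h6: attacked by Qh7.
Legal moves for Black: none.
In check with no legal moves → checkmate.

checkmate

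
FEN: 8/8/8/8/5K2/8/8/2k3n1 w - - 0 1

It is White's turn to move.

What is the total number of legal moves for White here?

7

White to move; king on f4.
In check: no.
Legal moves: Kg5, Kf5, Ke5, Kg4, Ke4, Kg3, Ke3.
Count: 7.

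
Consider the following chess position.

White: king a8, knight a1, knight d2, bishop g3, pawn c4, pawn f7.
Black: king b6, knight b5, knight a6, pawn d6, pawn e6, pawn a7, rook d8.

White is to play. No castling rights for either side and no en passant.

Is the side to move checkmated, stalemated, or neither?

checkmate

White to move; white king on a8.
In check: yes, from the black rook on d8.
King squares — a7: attacked by Nb5; b7: attacked by Kb6; b8: attacked by Na6.
Legal moves for White: none.
In check with no legal moves → checkmate.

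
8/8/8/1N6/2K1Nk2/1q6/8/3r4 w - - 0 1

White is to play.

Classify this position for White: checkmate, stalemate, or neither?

neither

White to move; white king on c4.
In check: yes, from the black queen on b3.
King squares — b3: available; c3: attacked by Qb3; d3: attacked by Rd1; b4: attacked by Qb3; d4: attacked by Rd1; b5: own knight; c5: available; d5: attacked by Rd1.
Legal moves for White: Kc5, Kxb3.
White is in check but has 2 legal moves → neither.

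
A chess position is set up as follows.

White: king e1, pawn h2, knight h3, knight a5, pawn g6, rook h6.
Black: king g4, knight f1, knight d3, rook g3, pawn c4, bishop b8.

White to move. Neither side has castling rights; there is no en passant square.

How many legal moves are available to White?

White to move; king on e1.
In check: yes, from the black knight on d3.
Legal moves: Ke2, Kxf1, Kd1.
Count: 3.

3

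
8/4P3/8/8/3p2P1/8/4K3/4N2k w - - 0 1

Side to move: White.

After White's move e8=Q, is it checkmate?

After e8=Q: black king on h1; in check: no.
Black is not in check, so this cannot be checkmate.

no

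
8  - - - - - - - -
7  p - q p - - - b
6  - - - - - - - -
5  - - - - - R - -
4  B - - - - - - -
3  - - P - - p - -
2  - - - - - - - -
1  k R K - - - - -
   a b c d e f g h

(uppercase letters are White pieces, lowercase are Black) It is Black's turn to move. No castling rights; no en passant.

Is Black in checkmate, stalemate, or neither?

Black to move; black king on a1.
In check: yes, from the white rook on b1.
King squares — b1: attacked by Kc1; a2: available; b2: attacked by Rb1.
Legal moves for Black: Ka2.
Black is in check but has 1 legal move → neither.

neither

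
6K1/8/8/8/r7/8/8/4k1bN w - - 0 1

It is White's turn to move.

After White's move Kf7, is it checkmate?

no

After Kf7: black king on e1; in check: no.
Black is not in check, so this cannot be checkmate.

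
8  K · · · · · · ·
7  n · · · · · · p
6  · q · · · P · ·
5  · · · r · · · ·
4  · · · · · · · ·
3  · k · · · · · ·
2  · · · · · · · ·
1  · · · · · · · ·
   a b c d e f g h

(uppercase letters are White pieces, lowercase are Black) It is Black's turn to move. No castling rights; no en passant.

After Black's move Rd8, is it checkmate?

yes

After Rd8: white king on a8; in check: yes, from the black rook on d8.
King squares — a7: attacked by Qb6; b7: attacked by Qb6; b8: attacked by Qb6.
White has no legal moves → checkmate.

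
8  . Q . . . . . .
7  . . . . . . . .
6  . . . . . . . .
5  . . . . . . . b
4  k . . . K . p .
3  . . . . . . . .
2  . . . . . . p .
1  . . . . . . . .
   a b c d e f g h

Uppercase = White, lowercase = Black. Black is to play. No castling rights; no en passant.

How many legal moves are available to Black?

Black to move; king on a4.
In check: no.
Legal moves: Be8, Bf7, Bg6+, Ka5, Ka3, g3, g1=Q, g1=R, g1=B, g1=N.
Count: 10.

10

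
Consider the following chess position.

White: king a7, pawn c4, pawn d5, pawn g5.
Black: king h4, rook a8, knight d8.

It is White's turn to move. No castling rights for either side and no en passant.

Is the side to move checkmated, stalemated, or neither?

White to move; white king on a7.
In check: yes, from the black rook on a8.
King squares — a6: attacked by Ra8; b6: available; b7: attacked by Nd8; a8: available; b8: attacked by Ra8.
Legal moves for White: Kxa8, Kb6.
White is in check but has 2 legal moves → neither.

neither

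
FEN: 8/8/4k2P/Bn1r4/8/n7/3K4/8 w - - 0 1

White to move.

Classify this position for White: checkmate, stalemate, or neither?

White to move; white king on d2.
In check: yes, from the black rook on d5.
Legal moves for White: Ke3, Ke2, Ke1, Kc1.
White is in check but has 4 legal moves → neither.

neither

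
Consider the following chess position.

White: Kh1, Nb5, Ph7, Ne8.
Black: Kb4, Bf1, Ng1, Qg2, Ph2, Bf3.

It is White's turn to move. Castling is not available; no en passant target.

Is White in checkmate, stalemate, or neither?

White to move; white king on h1.
In check: yes, from the black queen on g2.
King squares — g1: attacked by Qg2; g2: attacked by Bf1; h2: attacked by Qg2.
Legal moves for White: none.
In check with no legal moves → checkmate.

checkmate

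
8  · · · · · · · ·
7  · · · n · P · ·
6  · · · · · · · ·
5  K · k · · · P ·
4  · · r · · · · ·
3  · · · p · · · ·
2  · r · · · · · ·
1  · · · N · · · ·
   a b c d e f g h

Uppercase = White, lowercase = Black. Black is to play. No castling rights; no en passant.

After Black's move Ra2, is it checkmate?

After Ra2: white king on a5; in check: yes, from the black rook on a2.
King squares — a4: attacked by Ra2; b4: attacked by Rc4; b5: attacked by Kc5; a6: attacked by Ra2; b6: attacked by Kc5.
White has no legal moves → checkmate.

yes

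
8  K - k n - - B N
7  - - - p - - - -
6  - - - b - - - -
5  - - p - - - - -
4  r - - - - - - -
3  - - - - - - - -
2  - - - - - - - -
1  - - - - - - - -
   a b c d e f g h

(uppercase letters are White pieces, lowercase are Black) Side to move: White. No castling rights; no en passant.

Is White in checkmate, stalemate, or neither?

White to move; white king on a8.
In check: yes, from the black rook on a4.
King squares — a7: attacked by Ra4; b7: attacked by Kc8; b8: attacked by Bd6.
Legal moves for White: none.
In check with no legal moves → checkmate.

checkmate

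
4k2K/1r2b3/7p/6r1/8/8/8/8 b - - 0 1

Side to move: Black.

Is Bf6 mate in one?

yes

After Bf6: white king on h8; in check: yes, from the black bishop on f6.
King squares — g7: attacked by Rg5; h7: attacked by Rb7; g8: attacked by Rg5.
White has no legal moves → checkmate.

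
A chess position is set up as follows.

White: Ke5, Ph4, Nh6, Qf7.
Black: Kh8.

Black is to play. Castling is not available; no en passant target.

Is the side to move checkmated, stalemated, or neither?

Black to move; black king on h8.
In check: no.
King squares — g7: attacked by Qf7; h7: attacked by Qf7; g8: attacked by Nh6.
Legal moves for Black: none.
Not in check and no legal moves → stalemate.

stalemate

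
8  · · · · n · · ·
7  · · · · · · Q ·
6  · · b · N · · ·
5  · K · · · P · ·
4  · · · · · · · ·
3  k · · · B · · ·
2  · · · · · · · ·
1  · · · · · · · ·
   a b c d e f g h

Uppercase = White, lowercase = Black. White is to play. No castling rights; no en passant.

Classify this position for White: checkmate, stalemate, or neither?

neither

White to move; white king on b5.
In check: yes, from the black bishop on c6.
Legal moves for White: Kxc6, Kb6, Ka6, Kc5, Ka5, Kc4.
White is in check but has 6 legal moves → neither.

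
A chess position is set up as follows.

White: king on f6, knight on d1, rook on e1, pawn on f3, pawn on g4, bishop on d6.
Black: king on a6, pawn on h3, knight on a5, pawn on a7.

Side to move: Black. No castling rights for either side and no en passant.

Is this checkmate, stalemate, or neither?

Black to move; black king on a6.
In check: no.
Legal moves for Black: Kb7, Kb6, Kb5, Nb7, Nc6, Nc4, Nb3, h2.
Black has 8 legal moves and is not in check → neither.

neither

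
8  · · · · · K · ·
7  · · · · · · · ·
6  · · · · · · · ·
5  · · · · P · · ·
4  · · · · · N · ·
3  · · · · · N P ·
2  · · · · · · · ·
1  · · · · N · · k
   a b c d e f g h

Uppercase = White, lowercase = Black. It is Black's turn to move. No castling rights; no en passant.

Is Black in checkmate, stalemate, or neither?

Black to move; black king on h1.
In check: no.
King squares — g1: attacked by Nf3; g2: attacked by Ne1; h2: attacked by Nf3.
Legal moves for Black: none.
Not in check and no legal moves → stalemate.

stalemate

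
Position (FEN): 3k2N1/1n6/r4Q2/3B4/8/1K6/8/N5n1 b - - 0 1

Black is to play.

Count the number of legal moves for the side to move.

5

Black to move; king on d8.
In check: yes, from the white queen on f6.
Legal moves: Ke8, Kc8, Kd7, Kc7, Rxf6.
Count: 5.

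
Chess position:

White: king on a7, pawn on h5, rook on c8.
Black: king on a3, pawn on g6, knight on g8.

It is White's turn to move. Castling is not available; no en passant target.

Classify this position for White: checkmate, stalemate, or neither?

neither

White to move; white king on a7.
In check: no.
Legal moves for White include: Rxg8, Rf8, Re8, Rd8, Rb8, Ra8, Rc7, Rc6, Rc5, Rc4, Rc3+, Rc2, Rc1, Kb8, Ka8, Kb7, Kb6, Ka6, ... (list truncated; more exist).
White has legal moves and is not in check → neither.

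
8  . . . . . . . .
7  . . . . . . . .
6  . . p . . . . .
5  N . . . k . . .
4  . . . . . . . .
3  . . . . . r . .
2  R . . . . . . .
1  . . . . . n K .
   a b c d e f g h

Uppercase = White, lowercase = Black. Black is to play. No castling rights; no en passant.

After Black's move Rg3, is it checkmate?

no

After Rg3: white king on g1; in check: yes, from the black rook on g3.
White has 4 legal replies: Kf2, Kh1, Kxf1, Rg2.
In check but a legal move exists → not checkmate.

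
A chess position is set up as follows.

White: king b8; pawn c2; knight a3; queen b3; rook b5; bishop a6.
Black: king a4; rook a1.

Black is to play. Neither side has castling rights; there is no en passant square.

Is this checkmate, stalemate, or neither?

Black to move; black king on a4.
In check: yes, from the white queen on b3.
King squares — a3: attacked by Qb3; b3: attacked by Pc2; b4: attacked by Qb3; a5: attacked by Rb5; b5: attacked by Na3.
Legal moves for Black: none.
In check with no legal moves → checkmate.

checkmate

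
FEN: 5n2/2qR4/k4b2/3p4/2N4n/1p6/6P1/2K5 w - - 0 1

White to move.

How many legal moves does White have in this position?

13

White to move; king on c1.
In check: no.
Legal moves: Rd8, Rh7, Rg7, Rf7, Re7, Rxc7, Rd6+, Rxd5, Kd2, Kd1, Kb1, g3, g4.
Count: 13.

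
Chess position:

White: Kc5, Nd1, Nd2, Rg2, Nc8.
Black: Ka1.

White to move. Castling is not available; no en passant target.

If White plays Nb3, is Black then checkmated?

After Nb3: black king on a1; in check: yes, from the white knight on b3.
Black has 1 legal reply: Kb1.
In check but a legal move exists → not checkmate.

no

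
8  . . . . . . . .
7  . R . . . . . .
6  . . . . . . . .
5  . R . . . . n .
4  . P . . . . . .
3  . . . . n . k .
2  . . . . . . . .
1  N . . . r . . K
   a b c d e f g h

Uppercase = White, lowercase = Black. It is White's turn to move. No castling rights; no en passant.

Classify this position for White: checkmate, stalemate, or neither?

checkmate

White to move; white king on h1.
In check: yes, from the black rook on e1.
King squares — g1: attacked by Re1; g2: attacked by Ne3; h2: attacked by Kg3.
Legal moves for White: none.
In check with no legal moves → checkmate.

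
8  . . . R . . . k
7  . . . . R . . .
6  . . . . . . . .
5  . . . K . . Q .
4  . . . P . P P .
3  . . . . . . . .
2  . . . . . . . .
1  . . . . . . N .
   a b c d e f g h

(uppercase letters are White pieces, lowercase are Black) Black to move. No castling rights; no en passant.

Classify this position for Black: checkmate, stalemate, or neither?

Black to move; black king on h8.
In check: yes, from the white rook on d8.
King squares — g7: attacked by Qg5; h7: attacked by Re7; g8: attacked by Qg5.
Legal moves for Black: none.
In check with no legal moves → checkmate.

checkmate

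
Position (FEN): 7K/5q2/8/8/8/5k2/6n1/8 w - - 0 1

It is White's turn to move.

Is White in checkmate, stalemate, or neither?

White to move; white king on h8.
In check: no.
King squares — g7: attacked by Qf7; h7: attacked by Qf7; g8: attacked by Qf7.
Legal moves for White: none.
Not in check and no legal moves → stalemate.

stalemate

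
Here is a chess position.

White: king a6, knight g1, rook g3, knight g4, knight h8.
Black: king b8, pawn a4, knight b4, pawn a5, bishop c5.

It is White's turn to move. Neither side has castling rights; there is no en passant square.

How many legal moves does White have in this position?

2

White to move; king on a6.
In check: yes, from the black knight on b4.
Legal moves: Kb5, Kxa5.
Count: 2.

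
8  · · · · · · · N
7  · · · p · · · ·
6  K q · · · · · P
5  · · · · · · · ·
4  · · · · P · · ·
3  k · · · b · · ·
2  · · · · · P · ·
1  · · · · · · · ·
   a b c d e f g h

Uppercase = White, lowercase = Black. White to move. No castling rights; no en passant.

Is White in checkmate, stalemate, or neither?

White to move; white king on a6.
In check: yes, from the black queen on b6.
King squares — a5: attacked by Qb6; b5: attacked by Qb6; b6: attacked by Be3; a7: attacked by Qb6; b7: attacked by Qb6.
Legal moves for White: none.
In check with no legal moves → checkmate.

checkmate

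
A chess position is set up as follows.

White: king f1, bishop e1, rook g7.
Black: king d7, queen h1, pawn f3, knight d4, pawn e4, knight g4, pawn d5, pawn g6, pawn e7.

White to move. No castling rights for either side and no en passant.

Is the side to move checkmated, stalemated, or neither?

White to move; white king on f1.
In check: yes, from the black queen on h1.
King squares — e1: own bishop; g1: attacked by Qh1; e2: attacked by Pf3; f2: attacked by Ng4; g2: attacked by Qh1.
Legal moves for White: none.
In check with no legal moves → checkmate.

checkmate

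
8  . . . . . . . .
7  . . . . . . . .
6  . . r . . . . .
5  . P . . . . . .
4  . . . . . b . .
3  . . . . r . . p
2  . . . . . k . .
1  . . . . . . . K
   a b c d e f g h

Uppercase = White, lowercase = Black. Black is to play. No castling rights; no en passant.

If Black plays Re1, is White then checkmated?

After Re1: white king on h1; in check: yes, from the black rook on e1.
King squares — g1: attacked by Re1; g2: attacked by Kf2; h2: attacked by Bf4.
White has no legal moves → checkmate.

yes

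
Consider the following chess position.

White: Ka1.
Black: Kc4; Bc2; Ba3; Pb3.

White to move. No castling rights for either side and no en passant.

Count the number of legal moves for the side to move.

0

White to move; king on a1.
In check: no.
Legal moves: none.
Count: 0.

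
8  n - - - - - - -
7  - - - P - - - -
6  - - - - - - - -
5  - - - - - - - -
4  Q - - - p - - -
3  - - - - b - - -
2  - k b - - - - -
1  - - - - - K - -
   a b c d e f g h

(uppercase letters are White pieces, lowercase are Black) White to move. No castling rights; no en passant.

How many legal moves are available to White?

22

White to move; king on f1.
In check: no.
Legal moves: Qxa8, Qa7, Qc6, Qa6, Qb5+, Qa5, Qxe4, Qd4+, Qc4, Qb4+, Qb3+, Qa3+, Qxc2+, Qa2+, Qa1+, Kg2, Ke2, Ke1, d8=Q, d8=R, d8=B, d8=N.
Count: 22.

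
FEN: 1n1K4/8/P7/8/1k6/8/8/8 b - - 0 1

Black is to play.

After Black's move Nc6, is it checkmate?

After Nc6: white king on d8; in check: yes, from the black knight on c6.
White has 4 legal replies: Ke8, Kc8, Kd7, Kc7.
In check but a legal move exists → not checkmate.

no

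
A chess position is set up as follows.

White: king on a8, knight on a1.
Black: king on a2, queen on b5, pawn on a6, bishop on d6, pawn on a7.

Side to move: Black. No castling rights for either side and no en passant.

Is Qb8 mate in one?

yes

After Qb8: white king on a8; in check: yes, from the black queen on b8.
King squares — a7: attacked by Qb8; b7: attacked by Qb8; b8: attacked by Bd6.
White has no legal moves → checkmate.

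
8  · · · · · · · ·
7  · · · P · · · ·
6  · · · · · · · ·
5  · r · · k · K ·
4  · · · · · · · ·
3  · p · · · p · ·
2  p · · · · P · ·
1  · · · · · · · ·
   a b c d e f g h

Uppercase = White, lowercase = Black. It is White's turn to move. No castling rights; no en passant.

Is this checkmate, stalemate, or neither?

neither

White to move; white king on g5.
In check: no.
Legal moves for White: Kh6, Kg6, Kh5, Kh4, Kg4, d8=Q, d8=R, d8=B, d8=N.
White has 9 legal moves and is not in check → neither.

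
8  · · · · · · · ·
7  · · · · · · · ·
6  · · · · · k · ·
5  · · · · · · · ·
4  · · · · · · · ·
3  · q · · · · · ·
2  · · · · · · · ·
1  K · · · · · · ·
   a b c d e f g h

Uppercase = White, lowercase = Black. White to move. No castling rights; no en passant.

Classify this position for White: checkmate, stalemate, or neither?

White to move; white king on a1.
In check: no.
King squares — b1: attacked by Qb3; a2: attacked by Qb3; b2: attacked by Qb3.
Legal moves for White: none.
Not in check and no legal moves → stalemate.

stalemate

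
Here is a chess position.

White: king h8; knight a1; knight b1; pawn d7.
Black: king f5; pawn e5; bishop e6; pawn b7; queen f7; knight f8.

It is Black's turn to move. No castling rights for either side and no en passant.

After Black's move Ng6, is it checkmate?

After Ng6: white king on h8; in check: yes, from the black knight on g6.
King squares — g7: attacked by Qf7; h7: attacked by Qf7; g8: attacked by Qf7.
White has no legal moves → checkmate.

yes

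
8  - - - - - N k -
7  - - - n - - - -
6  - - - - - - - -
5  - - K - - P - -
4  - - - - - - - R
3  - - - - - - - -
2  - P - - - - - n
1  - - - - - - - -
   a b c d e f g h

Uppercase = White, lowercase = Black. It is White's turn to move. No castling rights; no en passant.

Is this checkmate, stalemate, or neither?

White to move; white king on c5.
In check: yes, from the black knight on d7.
King squares — b4: available; c4: available; d4: available; b5: available; d5: available; b6: attacked by Nd7; c6: available; d6: available.
Legal moves for White: Kd6, Kc6, Kd5, Kb5, Kd4, Kc4, Kb4, Nxd7.
White is in check but has 8 legal moves → neither.

neither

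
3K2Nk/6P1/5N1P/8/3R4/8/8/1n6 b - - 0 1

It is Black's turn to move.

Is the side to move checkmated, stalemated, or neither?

Black to move; black king on h8.
In check: yes, from the white pawn on g7.
King squares — g7: attacked by Ph6; h7: attacked by Nf6; g8: attacked by Nf6.
Legal moves for Black: none.
In check with no legal moves → checkmate.

checkmate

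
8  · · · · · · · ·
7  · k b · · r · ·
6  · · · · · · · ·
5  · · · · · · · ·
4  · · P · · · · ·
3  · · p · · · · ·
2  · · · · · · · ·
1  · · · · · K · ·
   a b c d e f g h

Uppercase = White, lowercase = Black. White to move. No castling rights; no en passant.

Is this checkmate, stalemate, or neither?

White to move; white king on f1.
In check: yes, from the black rook on f7.
Legal moves for White: Kg2, Ke2, Kg1, Ke1.
White is in check but has 4 legal moves → neither.

neither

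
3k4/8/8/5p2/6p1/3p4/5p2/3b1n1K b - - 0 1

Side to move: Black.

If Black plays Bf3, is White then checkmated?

yes

After Bf3: white king on h1; in check: yes, from the black bishop on f3.
King squares — g1: attacked by Pf2; g2: attacked by Bf3; h2: attacked by Nf1.
White has no legal moves → checkmate.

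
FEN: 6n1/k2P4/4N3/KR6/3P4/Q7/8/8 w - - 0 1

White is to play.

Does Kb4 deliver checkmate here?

yes

After Kb4: black king on a7; in check: yes, from the white queen on a3.
King squares — a6: attacked by Qa3; b6: attacked by Rb5; b7: attacked by Rb5; a8: attacked by Qa3; b8: attacked by Rb5.
Black has no legal moves → checkmate.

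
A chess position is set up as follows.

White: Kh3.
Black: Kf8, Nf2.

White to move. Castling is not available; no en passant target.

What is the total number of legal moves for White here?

4

White to move; king on h3.
In check: yes, from the black knight on f2.
Legal moves: Kh4, Kg3, Kh2, Kg2.
Count: 4.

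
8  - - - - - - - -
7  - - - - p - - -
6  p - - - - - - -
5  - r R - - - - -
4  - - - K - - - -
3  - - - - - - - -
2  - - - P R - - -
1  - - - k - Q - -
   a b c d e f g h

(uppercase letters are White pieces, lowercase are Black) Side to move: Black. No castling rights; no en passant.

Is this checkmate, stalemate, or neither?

checkmate

Black to move; black king on d1.
In check: yes, from the white queen on f1.
King squares — c1: attacked by Qf1; e1: attacked by Qf1; c2: attacked by Rc5; d2: attacked by Re2; e2: attacked by Qf1.
Legal moves for Black: none.
In check with no legal moves → checkmate.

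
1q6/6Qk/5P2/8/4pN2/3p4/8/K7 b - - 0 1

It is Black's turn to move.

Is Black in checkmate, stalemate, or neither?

checkmate

Black to move; black king on h7.
In check: yes, from the white queen on g7.
King squares — g6: attacked by Nf4; h6: attacked by Qg7; g7: attacked by Pf6; g8: attacked by Qg7; h8: attacked by Qg7.
Legal moves for Black: none.
In check with no legal moves → checkmate.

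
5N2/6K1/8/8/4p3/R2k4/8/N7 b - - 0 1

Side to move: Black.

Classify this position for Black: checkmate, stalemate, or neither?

Black to move; black king on d3.
In check: yes, from the white rook on a3.
King squares — c2: attacked by Na1; d2: available; e2: available; c3: attacked by Ra3; e3: attacked by Ra3; c4: available; d4: available; e4: own pawn.
Legal moves for Black: Kd4, Kc4, Ke2, Kd2.
Black is in check but has 4 legal moves → neither.

neither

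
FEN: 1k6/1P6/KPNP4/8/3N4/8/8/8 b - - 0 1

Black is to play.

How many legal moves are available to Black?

Black to move; king on b8.
In check: yes, from the white knight on c6.
Legal moves: none.
Count: 0.

0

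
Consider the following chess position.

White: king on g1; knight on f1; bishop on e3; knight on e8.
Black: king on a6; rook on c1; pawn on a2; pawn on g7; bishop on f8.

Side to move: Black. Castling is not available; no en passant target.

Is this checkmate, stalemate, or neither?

neither

Black to move; black king on a6.
In check: no.
Legal moves for Black include: Be7, Bd6, Bc5, Bb4, Ba3, Kb7, Kb5, Ka5, Rc8, Rc7, Rc6, Rc5, Rc4, Rc3, Rc2, Rxf1+, Re1, Rd1, ... (list truncated; more exist).
Black has legal moves and is not in check → neither.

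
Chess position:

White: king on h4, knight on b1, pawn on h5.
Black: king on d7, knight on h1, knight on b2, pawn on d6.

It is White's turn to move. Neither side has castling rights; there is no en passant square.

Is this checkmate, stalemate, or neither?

neither

White to move; white king on h4.
In check: no.
Legal moves for White: Kg5, Kg4, Kh3, Nc3, Na3, Nd2, h6.
White has 7 legal moves and is not in check → neither.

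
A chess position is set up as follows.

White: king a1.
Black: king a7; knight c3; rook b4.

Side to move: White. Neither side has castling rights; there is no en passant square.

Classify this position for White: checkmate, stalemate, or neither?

White to move; white king on a1.
In check: no.
King squares — b1: attacked by Nc3; a2: attacked by Nc3; b2: attacked by Rb4.
Legal moves for White: none.
Not in check and no legal moves → stalemate.

stalemate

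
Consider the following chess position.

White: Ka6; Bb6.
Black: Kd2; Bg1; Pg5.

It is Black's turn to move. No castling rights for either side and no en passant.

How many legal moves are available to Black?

14

Black to move; king on d2.
In check: no.
Legal moves: Kd3, Kc3, Ke2, Kc2, Ke1, Kd1, Kc1, Bxb6, Bc5, Bd4, Be3, Bh2, Bf2, g4.
Count: 14.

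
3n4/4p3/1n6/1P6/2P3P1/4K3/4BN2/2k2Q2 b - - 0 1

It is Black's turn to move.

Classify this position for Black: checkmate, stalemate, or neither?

neither

Black to move; black king on c1.
In check: yes, from the white queen on f1.
Legal moves for Black: Kc2, Kb2.
Black is in check but has 2 legal moves → neither.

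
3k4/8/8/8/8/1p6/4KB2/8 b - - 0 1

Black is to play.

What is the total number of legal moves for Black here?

Black to move; king on d8.
In check: no.
Legal moves: Ke8, Kc8, Ke7, Kd7, Kc7, b2.
Count: 6.

6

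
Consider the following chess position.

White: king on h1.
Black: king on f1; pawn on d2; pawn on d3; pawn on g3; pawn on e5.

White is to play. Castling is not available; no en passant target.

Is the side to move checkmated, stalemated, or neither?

White to move; white king on h1.
In check: no.
King squares — g1: attacked by Kf1; g2: attacked by Kf1; h2: attacked by Pg3.
Legal moves for White: none.
Not in check and no legal moves → stalemate.

stalemate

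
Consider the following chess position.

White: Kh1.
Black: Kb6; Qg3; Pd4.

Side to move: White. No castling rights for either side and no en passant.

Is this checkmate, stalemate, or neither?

stalemate

White to move; white king on h1.
In check: no.
King squares — g1: attacked by Qg3; g2: attacked by Qg3; h2: attacked by Qg3.
Legal moves for White: none.
Not in check and no legal moves → stalemate.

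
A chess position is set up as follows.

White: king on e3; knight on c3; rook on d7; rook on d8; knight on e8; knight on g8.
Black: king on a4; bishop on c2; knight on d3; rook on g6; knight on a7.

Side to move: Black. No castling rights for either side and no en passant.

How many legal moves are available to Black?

Black to move; king on a4.
In check: yes, from the white knight on c3.
Legal moves: Ka5, Kb4, Kb3, Ka3.
Count: 4.

4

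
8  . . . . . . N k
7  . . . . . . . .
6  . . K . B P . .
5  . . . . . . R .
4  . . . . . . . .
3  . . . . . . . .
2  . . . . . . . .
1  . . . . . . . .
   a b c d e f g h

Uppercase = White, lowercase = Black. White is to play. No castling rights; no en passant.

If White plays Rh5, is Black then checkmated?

yes

After Rh5: black king on h8; in check: yes, from the white rook on h5.
King squares — g7: attacked by Pf6; h7: attacked by Rh5; g8: attacked by Be6.
Black has no legal moves → checkmate.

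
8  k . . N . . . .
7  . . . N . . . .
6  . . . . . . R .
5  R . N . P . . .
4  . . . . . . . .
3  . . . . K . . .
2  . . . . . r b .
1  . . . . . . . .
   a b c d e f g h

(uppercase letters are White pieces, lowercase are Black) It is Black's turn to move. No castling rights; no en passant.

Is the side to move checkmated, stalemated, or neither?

Black to move; black king on a8.
In check: yes, from the white rook on a5.
King squares — a7: attacked by Ra5; b7: attacked by Nc5; b8: attacked by Nd7.
Legal moves for Black: none.
In check with no legal moves → checkmate.

checkmate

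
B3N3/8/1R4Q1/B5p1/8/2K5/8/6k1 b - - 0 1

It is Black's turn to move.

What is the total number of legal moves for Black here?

Black to move; king on g1.
In check: no.
Legal moves: Kh2, Kf2, Kf1, g4.
Count: 4.

4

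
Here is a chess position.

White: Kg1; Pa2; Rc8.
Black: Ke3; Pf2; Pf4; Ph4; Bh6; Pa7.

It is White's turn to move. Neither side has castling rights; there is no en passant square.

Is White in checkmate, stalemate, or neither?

White to move; white king on g1.
In check: yes, from the black pawn on f2.
Legal moves for White: Kh2, Kg2, Kh1, Kf1.
White is in check but has 4 legal moves → neither.

neither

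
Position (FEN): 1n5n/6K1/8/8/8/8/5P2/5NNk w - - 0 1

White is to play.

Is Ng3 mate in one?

After Ng3: black king on h1; in check: yes, from the white knight on g3.
Black has 3 legal replies: Kh2, Kg2, Kxg1.
In check but a legal move exists → not checkmate.

no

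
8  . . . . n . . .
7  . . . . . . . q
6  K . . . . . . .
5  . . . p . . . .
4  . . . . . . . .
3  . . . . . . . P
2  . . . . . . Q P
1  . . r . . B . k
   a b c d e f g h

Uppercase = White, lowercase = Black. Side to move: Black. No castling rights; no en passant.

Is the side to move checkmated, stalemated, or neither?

checkmate

Black to move; black king on h1.
In check: yes, from the white queen on g2.
King squares — g1: attacked by Qg2; g2: attacked by Bf1; h2: attacked by Qg2.
Legal moves for Black: none.
In check with no legal moves → checkmate.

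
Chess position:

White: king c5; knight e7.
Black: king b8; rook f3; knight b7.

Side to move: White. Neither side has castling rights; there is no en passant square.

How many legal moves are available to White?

White to move; king on c5.
In check: yes, from the black knight on b7.
Legal moves: Kc6, Kb6, Kd5, Kb5, Kd4, Kc4, Kb4.
Count: 7.

7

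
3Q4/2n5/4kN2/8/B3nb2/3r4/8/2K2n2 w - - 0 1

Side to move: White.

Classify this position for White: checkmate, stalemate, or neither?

White to move; white king on c1.
In check: yes, from the black bishop on f4.
Legal moves for White: Kc2, Kb2, Kb1.
White is in check but has 3 legal moves → neither.

neither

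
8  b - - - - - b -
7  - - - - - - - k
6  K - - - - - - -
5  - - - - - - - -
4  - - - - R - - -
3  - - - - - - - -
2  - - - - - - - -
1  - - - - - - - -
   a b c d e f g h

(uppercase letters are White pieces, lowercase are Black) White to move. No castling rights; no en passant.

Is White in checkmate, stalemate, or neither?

White to move; white king on a6.
In check: no.
Legal moves for White: Ka7, Kb6, Kb5, Ka5, Re8, Re7+, Re6, Re5, Rh4+, Rg4, Rf4, Rd4, Rc4, Rb4, Ra4, Re3, Re2, Re1.
White has 18 legal moves and is not in check → neither.

neither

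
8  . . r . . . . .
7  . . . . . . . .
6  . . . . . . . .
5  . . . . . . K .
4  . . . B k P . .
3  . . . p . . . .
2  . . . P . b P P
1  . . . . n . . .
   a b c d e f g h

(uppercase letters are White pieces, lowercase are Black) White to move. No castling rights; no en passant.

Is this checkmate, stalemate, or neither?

White to move; white king on g5.
In check: no.
Legal moves for White include: Kh6, Kg6, Kf6, Kh5, Kg4, Bh8, Bg7, Ba7, Bf6, Bb6, Be5, Bc5, Be3, Bc3, Bxf2, Bb2, Ba1, f5, ... (list truncated; more exist).
White has legal moves and is not in check → neither.

neither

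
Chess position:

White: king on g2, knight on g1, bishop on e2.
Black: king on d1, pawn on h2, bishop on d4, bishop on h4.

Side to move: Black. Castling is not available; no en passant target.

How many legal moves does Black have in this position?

4

Black to move; king on d1.
In check: yes, from the white bishop on e2.
Legal moves: Kd2, Kc2, Ke1, Kc1.
Count: 4.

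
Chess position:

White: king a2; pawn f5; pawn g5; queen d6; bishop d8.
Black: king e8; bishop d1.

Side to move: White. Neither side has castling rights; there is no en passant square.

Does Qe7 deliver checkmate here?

After Qe7: black king on e8; in check: yes, from the white queen on e7.
King squares — d7: attacked by Qe7; e7: attacked by Bd8; f7: attacked by Qe7; d8: attacked by Qe7; f8: attacked by Qe7.
Black has no legal moves → checkmate.

yes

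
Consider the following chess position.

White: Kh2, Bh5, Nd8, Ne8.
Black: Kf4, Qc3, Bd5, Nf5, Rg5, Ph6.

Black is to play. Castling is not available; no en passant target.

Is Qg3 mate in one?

After Qg3: white king on h2; in check: yes, from the black queen on g3.
King squares — g1: attacked by Qg3; h1: attacked by Bd5; g2: attacked by Qg3; g3: attacked by Kf4; h3: attacked by Qg3.
White has no legal moves → checkmate.

yes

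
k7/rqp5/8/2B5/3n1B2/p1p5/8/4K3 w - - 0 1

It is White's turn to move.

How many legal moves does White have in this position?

21

White to move; king on e1.
In check: no.
Legal moves: Bf8, Be7, Bxa7, Bcd6, Bb6, Bxd4, Bb4, Bxa3, Bxc7, Bh6, Bfd6, Bg5, Be5, Bg3, Be3, Bh2, Bd2, Bc1, Kf2, Kf1, Kd1.
Count: 21.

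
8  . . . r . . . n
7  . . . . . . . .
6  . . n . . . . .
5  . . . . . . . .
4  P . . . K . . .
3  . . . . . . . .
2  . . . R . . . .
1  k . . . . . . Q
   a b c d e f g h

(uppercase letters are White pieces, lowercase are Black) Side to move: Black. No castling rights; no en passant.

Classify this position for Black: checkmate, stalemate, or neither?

checkmate

Black to move; black king on a1.
In check: yes, from the white queen on h1.
King squares — b1: attacked by Qh1; a2: attacked by Rd2; b2: attacked by Rd2.
Legal moves for Black: none.
In check with no legal moves → checkmate.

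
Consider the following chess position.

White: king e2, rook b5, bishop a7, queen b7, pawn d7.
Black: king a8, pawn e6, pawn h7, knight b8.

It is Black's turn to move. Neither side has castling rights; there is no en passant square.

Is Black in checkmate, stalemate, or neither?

checkmate

Black to move; black king on a8.
In check: yes, from the white queen on b7.
King squares — a7: attacked by Qb7; b7: attacked by Rb5; b8: own knight.
Legal moves for Black: none.
In check with no legal moves → checkmate.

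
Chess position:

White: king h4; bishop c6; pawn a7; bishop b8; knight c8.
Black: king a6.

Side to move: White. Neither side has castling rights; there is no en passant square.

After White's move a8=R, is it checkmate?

yes

After a8=R: black king on a6; in check: yes, from the white rook on a8.
King squares — a5: attacked by Ra8; b5: attacked by Bc6; b6: attacked by Nc8; a7: attacked by Ra8; b7: attacked by Bc6.
Black has no legal moves → checkmate.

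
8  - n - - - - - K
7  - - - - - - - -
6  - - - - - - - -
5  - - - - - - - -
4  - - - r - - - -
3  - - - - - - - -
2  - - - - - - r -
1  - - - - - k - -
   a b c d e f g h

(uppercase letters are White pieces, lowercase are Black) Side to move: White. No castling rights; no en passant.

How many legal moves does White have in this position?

1

White to move; king on h8.
In check: no.
Legal moves: Kh7.
Count: 1.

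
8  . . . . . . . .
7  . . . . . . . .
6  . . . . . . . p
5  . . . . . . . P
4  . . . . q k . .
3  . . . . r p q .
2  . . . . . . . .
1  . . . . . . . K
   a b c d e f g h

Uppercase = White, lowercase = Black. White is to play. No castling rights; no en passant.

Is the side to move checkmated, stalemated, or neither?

stalemate

White to move; white king on h1.
In check: no.
King squares — g1: attacked by Qg3; g2: attacked by Pf3; h2: attacked by Qg3.
Legal moves for White: none.
Not in check and no legal moves → stalemate.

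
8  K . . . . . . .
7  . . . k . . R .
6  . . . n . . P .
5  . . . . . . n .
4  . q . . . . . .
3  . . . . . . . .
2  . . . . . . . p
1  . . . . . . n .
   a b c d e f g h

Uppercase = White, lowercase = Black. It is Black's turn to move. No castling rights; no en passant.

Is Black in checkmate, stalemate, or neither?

neither

Black to move; black king on d7.
In check: yes, from the white rook on g7.
King squares — c6: available; d6: own knight; e6: available; c7: attacked by Rg7; e7: attacked by Rg7; c8: available; d8: available; e8: available.
Legal moves for Black: Ke8, Kd8, Kc8, Ke6, Kc6, Ndf7, Ngf7.
Black is in check but has 7 legal moves → neither.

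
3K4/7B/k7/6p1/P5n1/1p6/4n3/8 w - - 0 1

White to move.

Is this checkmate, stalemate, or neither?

neither

White to move; white king on d8.
In check: no.
Legal moves for White: Ke8, Kc8, Ke7, Kd7, Kc7, Bg8, Bg6, Bf5, Be4, Bd3+, Bc2, Bb1, a5.
White has 13 legal moves and is not in check → neither.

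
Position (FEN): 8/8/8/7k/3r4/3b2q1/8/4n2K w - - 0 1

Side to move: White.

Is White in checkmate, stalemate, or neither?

White to move; white king on h1.
In check: no.
King squares — g1: attacked by Qg3; g2: attacked by Ne1; h2: attacked by Qg3.
Legal moves for White: none.
Not in check and no legal moves → stalemate.

stalemate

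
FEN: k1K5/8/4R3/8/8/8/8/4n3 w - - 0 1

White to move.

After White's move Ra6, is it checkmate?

yes

After Ra6: black king on a8; in check: yes, from the white rook on a6.
King squares — a7: attacked by Ra6; b7: attacked by Kc8; b8: attacked by Kc8.
Black has no legal moves → checkmate.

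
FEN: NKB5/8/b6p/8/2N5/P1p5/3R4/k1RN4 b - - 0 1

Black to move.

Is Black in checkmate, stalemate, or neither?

checkmate

Black to move; black king on a1.
In check: yes, from the white rook on c1.
King squares — b1: attacked by Rc1; a2: attacked by Rd2; b2: attacked by Nd1.
Legal moves for Black: none.
In check with no legal moves → checkmate.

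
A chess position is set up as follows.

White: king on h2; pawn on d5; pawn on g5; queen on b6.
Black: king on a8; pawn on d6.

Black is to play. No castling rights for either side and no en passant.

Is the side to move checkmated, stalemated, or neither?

stalemate

Black to move; black king on a8.
In check: no.
King squares — a7: attacked by Qb6; b7: attacked by Qb6; b8: attacked by Qb6.
Legal moves for Black: none.
Not in check and no legal moves → stalemate.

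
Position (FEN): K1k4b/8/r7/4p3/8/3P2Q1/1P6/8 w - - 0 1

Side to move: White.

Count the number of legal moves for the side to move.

White to move; king on a8.
In check: yes, from the black rook on a6.
Legal moves: none.
Count: 0.

0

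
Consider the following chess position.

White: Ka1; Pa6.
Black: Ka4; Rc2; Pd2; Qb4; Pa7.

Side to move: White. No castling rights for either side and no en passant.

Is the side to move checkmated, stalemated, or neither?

White to move; white king on a1.
In check: no.
King squares — b1: attacked by Qb4; a2: attacked by Rc2; b2: attacked by Rc2.
Legal moves for White: none.
Not in check and no legal moves → stalemate.

stalemate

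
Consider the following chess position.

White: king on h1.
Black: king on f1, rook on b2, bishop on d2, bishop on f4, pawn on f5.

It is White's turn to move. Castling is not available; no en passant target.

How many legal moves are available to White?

White to move; king on h1.
In check: no.
Legal moves: none.
Count: 0.

0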